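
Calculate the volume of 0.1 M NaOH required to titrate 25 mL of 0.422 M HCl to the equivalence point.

At equivalence: moles acid = moles base. moles HCl = 0.422 × 25/1000 = 0.01055 mol. V_base = moles / 0.1 × 1000 = 105.5 mL.

V_{base} = 105.5 mL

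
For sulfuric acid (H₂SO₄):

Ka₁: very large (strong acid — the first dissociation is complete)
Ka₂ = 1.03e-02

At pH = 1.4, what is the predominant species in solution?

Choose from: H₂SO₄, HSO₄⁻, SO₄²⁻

The first dissociation is complete, so H₂SO₄ itself is never the predominant species in water; pKa₂ = -log(1.03e-02) = 1.99. For a polyprotic acid the predominant species crosses at each pKa: below pKa_n the protonated form dominates, above it the deprotonated form does. At pH = 1.4, the predominant species is HSO₄⁻.

HSO₄⁻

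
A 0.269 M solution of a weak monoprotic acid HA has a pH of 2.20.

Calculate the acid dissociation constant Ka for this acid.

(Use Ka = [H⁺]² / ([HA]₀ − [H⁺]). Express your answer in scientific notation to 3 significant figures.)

[H⁺] = 10^(−pH) = 10^(−2.20) = 6.310e-03 M. For HA ⇌ H⁺ + A⁻, Ka = [H⁺][A⁻]/[HA] = [H⁺]² / ([HA]₀ − [H⁺]) = (6.310e-03)² / (0.269 − 6.310e-03) = 1.52e-04.

K_a = 1.52e-04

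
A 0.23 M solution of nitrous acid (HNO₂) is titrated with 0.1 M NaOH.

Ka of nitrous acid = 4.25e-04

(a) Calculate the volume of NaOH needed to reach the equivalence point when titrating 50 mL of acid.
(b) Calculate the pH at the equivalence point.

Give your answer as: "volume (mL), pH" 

moles acid = 0.23 × 50/1000 = 0.0115 mol; V_base = moles/0.1 × 1000 = 115.0 mL. At equivalence only the conjugate base is present: [A⁻] = 0.0115/0.165 = 6.9697e-02 M. Kb = Kw/Ka = 2.35e-11; [OH⁻] = √(Kb × [A⁻]) = 1.2806e-06; pOH = 5.89; pH = 14 - pOH = 8.11.

V = 115.0 mL, pH = 8.11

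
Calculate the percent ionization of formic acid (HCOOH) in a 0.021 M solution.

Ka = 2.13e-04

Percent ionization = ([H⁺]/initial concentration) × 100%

Using Ka equilibrium: x² + Ka×x - Ka×C = 0. Solving: [H⁺] = 2.0111e-03. Percent = (2.0111e-03/0.021) × 100

Percent ionization = 9.58%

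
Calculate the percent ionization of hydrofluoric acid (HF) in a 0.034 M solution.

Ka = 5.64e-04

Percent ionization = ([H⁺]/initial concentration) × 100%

Using Ka equilibrium: x² + Ka×x - Ka×C = 0. Solving: [H⁺] = 4.1061e-03. Percent = (4.1061e-03/0.034) × 100

Percent ionization = 12.1%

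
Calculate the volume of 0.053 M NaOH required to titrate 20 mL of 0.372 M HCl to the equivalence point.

At equivalence: moles acid = moles base. moles HCl = 0.372 × 20/1000 = 0.00744 mol. V_base = moles / 0.053 × 1000 = 140.4 mL.

V_{base} = 140.4 mL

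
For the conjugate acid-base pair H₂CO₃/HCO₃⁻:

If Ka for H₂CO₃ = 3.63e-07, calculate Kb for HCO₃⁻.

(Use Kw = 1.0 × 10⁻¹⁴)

For a conjugate pair Ka × Kb = Kw, so Kb = Kw/Ka = 1.0 × 10⁻¹⁴ / 3.63e-07 = 2.75e-08.

K_b = 2.75e-08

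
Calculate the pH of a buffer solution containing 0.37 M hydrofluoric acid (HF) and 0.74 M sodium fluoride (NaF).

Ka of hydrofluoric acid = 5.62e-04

pKa = -log(5.62e-04) = 3.25. pH = pKa + log([A⁻]/[HA]) = 3.25 + log(0.74/0.37)

pH = 3.55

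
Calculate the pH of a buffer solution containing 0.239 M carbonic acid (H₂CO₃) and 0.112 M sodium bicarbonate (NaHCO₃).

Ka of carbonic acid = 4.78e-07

pKa = -log(4.78e-07) = 6.32. pH = pKa + log([A⁻]/[HA]) = 6.32 + log(0.112/0.239)

pH = 5.99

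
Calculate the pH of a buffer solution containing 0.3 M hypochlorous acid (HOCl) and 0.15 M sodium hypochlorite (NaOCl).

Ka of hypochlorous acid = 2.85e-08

pKa = -log(2.85e-08) = 7.55. pH = pKa + log([A⁻]/[HA]) = 7.55 + log(0.15/0.3)

pH = 7.24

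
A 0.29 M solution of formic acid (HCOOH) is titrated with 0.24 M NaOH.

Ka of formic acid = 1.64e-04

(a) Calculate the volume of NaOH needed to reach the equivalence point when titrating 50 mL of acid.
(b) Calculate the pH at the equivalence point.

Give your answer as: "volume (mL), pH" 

moles acid = 0.29 × 50/1000 = 0.0145 mol; V_base = moles/0.24 × 1000 = 60.4 mL. At equivalence only the conjugate base is present: [A⁻] = 0.0145/0.110 = 1.3132e-01 M. Kb = Kw/Ka = 6.10e-11; [OH⁻] = √(Kb × [A⁻]) = 2.8297e-06; pOH = 5.55; pH = 14 - pOH = 8.45.

V = 60.4 mL, pH = 8.45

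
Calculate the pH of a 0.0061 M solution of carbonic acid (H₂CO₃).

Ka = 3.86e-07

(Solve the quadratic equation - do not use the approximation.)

x² + Ka×x - Ka×C = 0. Using quadratic formula: [H⁺] = 4.8332e-05

pH = 4.32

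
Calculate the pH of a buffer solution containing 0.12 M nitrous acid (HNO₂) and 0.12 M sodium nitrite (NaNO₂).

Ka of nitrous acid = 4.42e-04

pKa = -log(4.42e-04) = 3.35. pH = pKa + log([A⁻]/[HA]) = 3.35 + log(0.12/0.12)

pH = 3.35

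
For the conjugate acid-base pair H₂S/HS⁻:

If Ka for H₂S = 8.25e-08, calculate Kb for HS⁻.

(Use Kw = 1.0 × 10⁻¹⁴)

For a conjugate pair Ka × Kb = Kw, so Kb = Kw/Ka = 1.0 × 10⁻¹⁴ / 8.25e-08 = 1.21e-07.

K_b = 1.21e-07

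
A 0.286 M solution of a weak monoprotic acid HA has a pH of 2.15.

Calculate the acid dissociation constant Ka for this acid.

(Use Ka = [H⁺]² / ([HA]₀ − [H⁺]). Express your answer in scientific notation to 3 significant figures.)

[H⁺] = 10^(−pH) = 10^(−2.15) = 7.079e-03 M. For HA ⇌ H⁺ + A⁻, Ka = [H⁺][A⁻]/[HA] = [H⁺]² / ([HA]₀ − [H⁺]) = (7.079e-03)² / (0.286 − 7.079e-03) = 1.80e-04.

K_a = 1.80e-04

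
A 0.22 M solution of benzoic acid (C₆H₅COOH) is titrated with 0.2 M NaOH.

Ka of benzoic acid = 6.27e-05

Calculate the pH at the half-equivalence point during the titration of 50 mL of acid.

At half-equivalence [HA] = [A⁻], so Henderson-Hasselbalch gives pH = pKa = -log(6.27e-05) = 4.20.

pH = pKa = 4.20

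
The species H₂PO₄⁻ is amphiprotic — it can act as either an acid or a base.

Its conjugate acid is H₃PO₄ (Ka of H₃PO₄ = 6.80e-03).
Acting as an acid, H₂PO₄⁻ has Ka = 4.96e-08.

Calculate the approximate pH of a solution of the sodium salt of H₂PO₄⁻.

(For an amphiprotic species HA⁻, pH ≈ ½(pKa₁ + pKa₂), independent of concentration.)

pKa₁ = -log(6.80e-03) = 2.17; pKa₂ = -log(4.96e-08) = 7.30. For an amphiprotic species, pH ≈ ½(pKa₁ + pKa₂) = ½(2.17 + 7.30) = 4.74.

pH = 4.74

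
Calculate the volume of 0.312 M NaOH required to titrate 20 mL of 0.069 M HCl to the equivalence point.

At equivalence: moles acid = moles base. moles HCl = 0.069 × 20/1000 = 0.00138 mol. V_base = moles / 0.312 × 1000 = 4.4 mL.

V_{base} = 4.4 mL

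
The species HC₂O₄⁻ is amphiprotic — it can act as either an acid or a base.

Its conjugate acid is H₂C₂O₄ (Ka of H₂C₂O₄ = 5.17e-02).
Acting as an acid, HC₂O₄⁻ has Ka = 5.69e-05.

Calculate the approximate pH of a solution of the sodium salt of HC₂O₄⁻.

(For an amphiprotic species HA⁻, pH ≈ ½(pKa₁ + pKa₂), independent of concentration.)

pKa₁ = -log(5.17e-02) = 1.29; pKa₂ = -log(5.69e-05) = 4.24. For an amphiprotic species, pH ≈ ½(pKa₁ + pKa₂) = ½(1.29 + 4.24) = 2.77.

pH = 2.77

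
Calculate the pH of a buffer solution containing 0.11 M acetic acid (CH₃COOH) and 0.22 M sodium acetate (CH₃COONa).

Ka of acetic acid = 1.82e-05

pKa = -log(1.82e-05) = 4.74. pH = pKa + log([A⁻]/[HA]) = 4.74 + log(0.22/0.11)

pH = 5.04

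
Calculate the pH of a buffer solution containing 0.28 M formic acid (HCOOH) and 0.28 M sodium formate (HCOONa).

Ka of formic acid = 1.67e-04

pKa = -log(1.67e-04) = 3.78. pH = pKa + log([A⁻]/[HA]) = 3.78 + log(0.28/0.28)

pH = 3.78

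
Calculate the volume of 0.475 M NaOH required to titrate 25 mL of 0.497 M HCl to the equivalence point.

At equivalence: moles acid = moles base. moles HCl = 0.497 × 25/1000 = 0.01243 mol. V_base = moles / 0.475 × 1000 = 26.2 mL.

V_{base} = 26.2 mL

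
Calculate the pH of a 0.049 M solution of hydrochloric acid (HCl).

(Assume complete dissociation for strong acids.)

[H⁺] = 0.049 M for strong acid. pH = -log[H⁺] = -log(0.049)

pH = 1.31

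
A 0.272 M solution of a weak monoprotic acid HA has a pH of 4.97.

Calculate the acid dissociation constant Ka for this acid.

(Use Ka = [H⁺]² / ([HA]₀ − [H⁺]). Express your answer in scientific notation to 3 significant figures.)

[H⁺] = 10^(−pH) = 10^(−4.97) = 1.072e-05 M. For HA ⇌ H⁺ + A⁻, Ka = [H⁺][A⁻]/[HA] = [H⁺]² / ([HA]₀ − [H⁺]) = (1.072e-05)² / (0.272 − 1.072e-05) = 4.22e-10.

K_a = 4.22e-10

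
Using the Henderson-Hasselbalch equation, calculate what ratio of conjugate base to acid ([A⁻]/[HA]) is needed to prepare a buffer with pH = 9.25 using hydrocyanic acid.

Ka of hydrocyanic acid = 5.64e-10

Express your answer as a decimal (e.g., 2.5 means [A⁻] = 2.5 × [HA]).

pKa = -log(5.64e-10) = 9.2487. pH = pKa + log([A⁻]/[HA]), so log([A⁻]/[HA]) = pH − pKa = 9.25 − 9.2487 = 0.0013. [A⁻]/[HA] = 10^(0.0013) = 1.00

[A⁻]/[HA] = 1.00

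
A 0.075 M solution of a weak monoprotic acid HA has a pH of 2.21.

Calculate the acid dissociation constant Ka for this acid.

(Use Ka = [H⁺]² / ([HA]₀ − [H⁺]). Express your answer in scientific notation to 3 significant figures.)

[H⁺] = 10^(−pH) = 10^(−2.21) = 6.166e-03 M. For HA ⇌ H⁺ + A⁻, Ka = [H⁺][A⁻]/[HA] = [H⁺]² / ([HA]₀ − [H⁺]) = (6.166e-03)² / (0.075 − 6.166e-03) = 5.52e-04.

K_a = 5.52e-04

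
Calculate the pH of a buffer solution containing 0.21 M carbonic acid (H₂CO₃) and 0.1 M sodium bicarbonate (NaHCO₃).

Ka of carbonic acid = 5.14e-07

pKa = -log(5.14e-07) = 6.29. pH = pKa + log([A⁻]/[HA]) = 6.29 + log(0.1/0.21)

pH = 5.97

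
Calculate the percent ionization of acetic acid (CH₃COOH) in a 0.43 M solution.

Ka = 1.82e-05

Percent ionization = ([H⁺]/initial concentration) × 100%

Using Ka equilibrium: x² + Ka×x - Ka×C = 0. Solving: [H⁺] = 2.7884e-03. Percent = (2.7884e-03/0.43) × 100

Percent ionization = 0.648%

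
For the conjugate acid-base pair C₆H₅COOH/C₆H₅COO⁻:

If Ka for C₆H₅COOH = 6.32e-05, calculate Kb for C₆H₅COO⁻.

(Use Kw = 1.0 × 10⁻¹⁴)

For a conjugate pair Ka × Kb = Kw, so Kb = Kw/Ka = 1.0 × 10⁻¹⁴ / 6.32e-05 = 1.58e-10.

K_b = 1.58e-10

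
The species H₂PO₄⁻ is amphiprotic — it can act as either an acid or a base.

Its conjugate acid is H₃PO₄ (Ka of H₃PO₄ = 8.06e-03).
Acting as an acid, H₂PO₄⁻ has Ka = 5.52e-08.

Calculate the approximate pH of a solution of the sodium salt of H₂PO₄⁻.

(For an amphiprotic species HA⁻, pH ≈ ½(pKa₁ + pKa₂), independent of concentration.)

pKa₁ = -log(8.06e-03) = 2.09; pKa₂ = -log(5.52e-08) = 7.26. For an amphiprotic species, pH ≈ ½(pKa₁ + pKa₂) = ½(2.09 + 7.26) = 4.68.

pH = 4.68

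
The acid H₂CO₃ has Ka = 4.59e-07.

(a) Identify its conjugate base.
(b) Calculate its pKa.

(a) The conjugate base is formed by removing one H⁺ from H₂CO₃, giving HCO₃⁻. (b) pKa = -log(Ka) = -log(4.59e-07) = 6.34.

Conjugate base: HCO₃⁻; pK_a = 6.34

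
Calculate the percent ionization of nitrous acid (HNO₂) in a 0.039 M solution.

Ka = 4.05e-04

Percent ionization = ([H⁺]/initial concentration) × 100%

Using Ka equilibrium: x² + Ka×x - Ka×C = 0. Solving: [H⁺] = 3.7769e-03. Percent = (3.7769e-03/0.039) × 100

Percent ionization = 9.68%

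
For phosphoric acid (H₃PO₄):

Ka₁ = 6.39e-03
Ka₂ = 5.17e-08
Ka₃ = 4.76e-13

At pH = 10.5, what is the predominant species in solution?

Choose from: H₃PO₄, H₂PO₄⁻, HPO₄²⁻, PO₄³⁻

pKa₁ = 2.19, pKa₂ = 7.29, pKa₃ = 12.32. For a polyprotic acid the predominant species crosses at each pKa: below pKa_n the protonated form dominates, above it the deprotonated form does. At pH = 10.5, the predominant species is HPO₄²⁻.

HPO₄²⁻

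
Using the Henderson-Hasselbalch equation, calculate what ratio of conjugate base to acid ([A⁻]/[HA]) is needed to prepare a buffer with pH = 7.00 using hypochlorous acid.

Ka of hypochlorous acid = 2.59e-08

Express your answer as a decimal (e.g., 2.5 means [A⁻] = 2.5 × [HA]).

pKa = -log(2.59e-08) = 7.5867. pH = pKa + log([A⁻]/[HA]), so log([A⁻]/[HA]) = pH − pKa = 7.00 − 7.5867 = -0.5867. [A⁻]/[HA] = 10^(-0.5867) = 0.259

[A⁻]/[HA] = 0.259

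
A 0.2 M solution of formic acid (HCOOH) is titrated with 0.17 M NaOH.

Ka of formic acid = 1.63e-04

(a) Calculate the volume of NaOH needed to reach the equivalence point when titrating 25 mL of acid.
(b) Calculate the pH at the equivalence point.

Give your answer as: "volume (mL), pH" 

moles acid = 0.2 × 25/1000 = 0.005 mol; V_base = moles/0.17 × 1000 = 29.4 mL. At equivalence only the conjugate base is present: [A⁻] = 0.005/0.054 = 9.1892e-02 M. Kb = Kw/Ka = 6.13e-11; [OH⁻] = √(Kb × [A⁻]) = 2.3744e-06; pOH = 5.62; pH = 14 - pOH = 8.38.

V = 29.4 mL, pH = 8.38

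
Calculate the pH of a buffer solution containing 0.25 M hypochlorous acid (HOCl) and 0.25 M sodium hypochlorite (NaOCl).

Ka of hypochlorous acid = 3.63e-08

pKa = -log(3.63e-08) = 7.44. pH = pKa + log([A⁻]/[HA]) = 7.44 + log(0.25/0.25)

pH = 7.44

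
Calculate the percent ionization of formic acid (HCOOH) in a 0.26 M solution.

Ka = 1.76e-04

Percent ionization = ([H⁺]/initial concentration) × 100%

Using Ka equilibrium: x² + Ka×x - Ka×C = 0. Solving: [H⁺] = 6.6772e-03. Percent = (6.6772e-03/0.26) × 100

Percent ionization = 2.57%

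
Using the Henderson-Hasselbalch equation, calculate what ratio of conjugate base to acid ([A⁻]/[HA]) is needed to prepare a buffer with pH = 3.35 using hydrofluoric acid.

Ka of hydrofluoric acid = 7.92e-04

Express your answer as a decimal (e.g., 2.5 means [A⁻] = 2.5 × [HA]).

pKa = -log(7.92e-04) = 3.1013. pH = pKa + log([A⁻]/[HA]), so log([A⁻]/[HA]) = pH − pKa = 3.35 − 3.1013 = 0.2487. [A⁻]/[HA] = 10^(0.2487) = 1.77

[A⁻]/[HA] = 1.77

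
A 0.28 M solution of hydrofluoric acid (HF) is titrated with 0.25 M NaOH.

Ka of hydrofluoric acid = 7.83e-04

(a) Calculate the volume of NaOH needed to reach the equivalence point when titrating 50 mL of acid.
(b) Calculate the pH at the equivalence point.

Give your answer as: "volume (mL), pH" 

moles acid = 0.28 × 50/1000 = 0.014 mol; V_base = moles/0.25 × 1000 = 56.0 mL. At equivalence only the conjugate base is present: [A⁻] = 0.014/0.106 = 1.3208e-01 M. Kb = Kw/Ka = 1.28e-11; [OH⁻] = √(Kb × [A⁻]) = 1.2988e-06; pOH = 5.89; pH = 14 - pOH = 8.11.

V = 56.0 mL, pH = 8.11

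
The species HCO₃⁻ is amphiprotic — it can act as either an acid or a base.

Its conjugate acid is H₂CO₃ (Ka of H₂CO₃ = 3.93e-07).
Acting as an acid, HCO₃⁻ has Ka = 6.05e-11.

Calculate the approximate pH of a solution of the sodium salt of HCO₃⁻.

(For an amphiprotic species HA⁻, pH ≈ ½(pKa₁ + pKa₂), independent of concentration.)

pKa₁ = -log(3.93e-07) = 6.41; pKa₂ = -log(6.05e-11) = 10.22. For an amphiprotic species, pH ≈ ½(pKa₁ + pKa₂) = ½(6.41 + 10.22) = 8.31.

pH = 8.31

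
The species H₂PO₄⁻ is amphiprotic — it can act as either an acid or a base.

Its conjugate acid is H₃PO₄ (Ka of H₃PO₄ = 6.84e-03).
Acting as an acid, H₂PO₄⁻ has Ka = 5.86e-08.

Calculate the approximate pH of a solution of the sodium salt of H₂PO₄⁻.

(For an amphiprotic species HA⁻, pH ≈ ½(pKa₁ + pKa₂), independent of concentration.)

pKa₁ = -log(6.84e-03) = 2.16; pKa₂ = -log(5.86e-08) = 7.23. For an amphiprotic species, pH ≈ ½(pKa₁ + pKa₂) = ½(2.16 + 7.23) = 4.70.

pH = 4.70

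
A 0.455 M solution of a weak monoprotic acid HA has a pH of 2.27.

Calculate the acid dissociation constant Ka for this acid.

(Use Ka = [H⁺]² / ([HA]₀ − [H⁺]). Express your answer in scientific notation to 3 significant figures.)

[H⁺] = 10^(−pH) = 10^(−2.27) = 5.370e-03 M. For HA ⇌ H⁺ + A⁻, Ka = [H⁺][A⁻]/[HA] = [H⁺]² / ([HA]₀ − [H⁺]) = (5.370e-03)² / (0.455 − 5.370e-03) = 6.41e-05.

K_a = 6.41e-05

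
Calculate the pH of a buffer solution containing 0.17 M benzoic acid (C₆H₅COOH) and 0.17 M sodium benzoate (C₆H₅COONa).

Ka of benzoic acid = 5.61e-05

pKa = -log(5.61e-05) = 4.25. pH = pKa + log([A⁻]/[HA]) = 4.25 + log(0.17/0.17)

pH = 4.25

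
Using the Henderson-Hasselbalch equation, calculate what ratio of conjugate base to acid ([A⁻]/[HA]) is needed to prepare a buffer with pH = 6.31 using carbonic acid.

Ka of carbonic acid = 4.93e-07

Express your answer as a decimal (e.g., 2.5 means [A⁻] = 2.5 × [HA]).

pKa = -log(4.93e-07) = 6.3072. pH = pKa + log([A⁻]/[HA]), so log([A⁻]/[HA]) = pH − pKa = 6.31 − 6.3072 = 0.0028. [A⁻]/[HA] = 10^(0.0028) = 1.01

[A⁻]/[HA] = 1.01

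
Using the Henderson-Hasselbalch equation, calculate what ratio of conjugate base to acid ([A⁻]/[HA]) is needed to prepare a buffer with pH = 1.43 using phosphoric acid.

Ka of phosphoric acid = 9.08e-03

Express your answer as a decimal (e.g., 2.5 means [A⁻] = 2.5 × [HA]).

pKa = -log(9.08e-03) = 2.0419. pH = pKa + log([A⁻]/[HA]), so log([A⁻]/[HA]) = pH − pKa = 1.43 − 2.0419 = -0.6119. [A⁻]/[HA] = 10^(-0.6119) = 0.244

[A⁻]/[HA] = 0.244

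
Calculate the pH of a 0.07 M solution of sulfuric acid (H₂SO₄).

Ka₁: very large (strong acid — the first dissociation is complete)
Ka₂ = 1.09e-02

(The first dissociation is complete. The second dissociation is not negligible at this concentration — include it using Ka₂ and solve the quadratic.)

First dissociation is complete: [H⁺]₀ = [HSO₄⁻]₀ = C = 0.07 M. Second dissociation HSO₄⁻ ⇌ H⁺ + SO₄²⁻: let x = [SO₄²⁻]. Ka₂ = (C + x)·x / (C − x) = 1.09e-02 → x² + (C + Ka₂)·x − Ka₂·C = 0 → x² + 0.08090·x − 7.630e-04 = 0. x = (−0.08090 + √(0.08090² + 4 × 7.630e-04)) / 2 = 8.5317e-03 M. [H⁺] = C + x = 0.07 + 8.5317e-03 = 7.8532e-02 M. pH = -log(7.8532e-02) = 1.10.

pH = 1.10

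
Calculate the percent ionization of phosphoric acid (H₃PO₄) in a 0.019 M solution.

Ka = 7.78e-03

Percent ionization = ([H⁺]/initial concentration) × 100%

Using Ka equilibrium: x² + Ka×x - Ka×C = 0. Solving: [H⁺] = 8.8753e-03. Percent = (8.8753e-03/0.019) × 100

Percent ionization = 46.7%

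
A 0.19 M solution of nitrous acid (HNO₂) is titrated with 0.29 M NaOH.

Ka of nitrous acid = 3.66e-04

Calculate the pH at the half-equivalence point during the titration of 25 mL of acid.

At half-equivalence [HA] = [A⁻], so Henderson-Hasselbalch gives pH = pKa = -log(3.66e-04) = 3.44.

pH = pKa = 3.44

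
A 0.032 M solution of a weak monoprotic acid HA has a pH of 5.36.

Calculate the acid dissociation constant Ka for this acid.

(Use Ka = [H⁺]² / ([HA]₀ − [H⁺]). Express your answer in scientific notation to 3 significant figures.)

[H⁺] = 10^(−pH) = 10^(−5.36) = 4.365e-06 M. For HA ⇌ H⁺ + A⁻, Ka = [H⁺][A⁻]/[HA] = [H⁺]² / ([HA]₀ − [H⁺]) = (4.365e-06)² / (0.032 − 4.365e-06) = 5.96e-10.

K_a = 5.96e-10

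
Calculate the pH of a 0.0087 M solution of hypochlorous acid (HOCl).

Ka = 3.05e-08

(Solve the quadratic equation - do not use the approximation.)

x² + Ka×x - Ka×C = 0. Using quadratic formula: [H⁺] = 1.6274e-05

pH = 4.79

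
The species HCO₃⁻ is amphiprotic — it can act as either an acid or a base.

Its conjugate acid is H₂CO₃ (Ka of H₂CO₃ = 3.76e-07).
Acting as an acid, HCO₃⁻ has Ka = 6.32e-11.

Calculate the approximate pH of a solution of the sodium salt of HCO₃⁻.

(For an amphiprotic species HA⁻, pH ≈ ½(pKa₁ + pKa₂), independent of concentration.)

pKa₁ = -log(3.76e-07) = 6.42; pKa₂ = -log(6.32e-11) = 10.20. For an amphiprotic species, pH ≈ ½(pKa₁ + pKa₂) = ½(6.42 + 10.20) = 8.31.

pH = 8.31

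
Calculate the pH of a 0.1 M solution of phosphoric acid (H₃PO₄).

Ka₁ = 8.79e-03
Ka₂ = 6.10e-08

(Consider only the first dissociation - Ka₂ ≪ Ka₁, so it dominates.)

First dissociation dominates. From Ka₁ = [H⁺][HA⁻]/[H₂A], x² + Ka₁·x − Ka₁·C = 0 with C = 0.1 M and Ka₁ = 8.79e-03. Solving: [H⁺] = (−Ka₁ + √(Ka₁² + 4·Ka₁·C)) / 2 = 2.5577e-02 M. pH = -log(2.5577e-02) = 1.59.

pH = 1.59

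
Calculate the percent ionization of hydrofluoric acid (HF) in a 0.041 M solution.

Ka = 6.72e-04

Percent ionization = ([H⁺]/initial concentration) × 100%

Using Ka equilibrium: x² + Ka×x - Ka×C = 0. Solving: [H⁺] = 4.9237e-03. Percent = (4.9237e-03/0.041) × 100

Percent ionization = 12%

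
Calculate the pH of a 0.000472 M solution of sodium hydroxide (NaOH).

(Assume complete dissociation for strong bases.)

[OH⁻] = 0.000472 M for strong base. pOH = -log[OH⁻] = 3.33, pH = 14 - pOH

pH = 10.67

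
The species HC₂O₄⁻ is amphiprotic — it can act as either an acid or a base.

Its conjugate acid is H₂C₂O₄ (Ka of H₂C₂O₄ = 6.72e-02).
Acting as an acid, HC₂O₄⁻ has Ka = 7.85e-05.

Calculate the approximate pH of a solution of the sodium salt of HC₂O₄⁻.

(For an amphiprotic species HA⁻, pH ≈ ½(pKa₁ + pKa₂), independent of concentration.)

pKa₁ = -log(6.72e-02) = 1.17; pKa₂ = -log(7.85e-05) = 4.11. For an amphiprotic species, pH ≈ ½(pKa₁ + pKa₂) = ½(1.17 + 4.11) = 2.64.

pH = 2.64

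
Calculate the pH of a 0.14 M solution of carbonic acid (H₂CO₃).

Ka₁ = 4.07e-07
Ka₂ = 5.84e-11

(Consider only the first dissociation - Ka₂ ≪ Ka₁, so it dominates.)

First dissociation dominates. From Ka₁ = [H⁺][HA⁻]/[H₂A], x² + Ka₁·x − Ka₁·C = 0 with C = 0.14 M and Ka₁ = 4.07e-07. Solving: [H⁺] = (−Ka₁ + √(Ka₁² + 4·Ka₁·C)) / 2 = 2.3850e-04 M. pH = -log(2.3850e-04) = 3.62.

pH = 3.62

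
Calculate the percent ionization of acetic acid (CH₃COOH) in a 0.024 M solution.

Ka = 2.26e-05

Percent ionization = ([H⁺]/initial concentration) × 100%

Using Ka equilibrium: x² + Ka×x - Ka×C = 0. Solving: [H⁺] = 7.2526e-04. Percent = (7.2526e-04/0.024) × 100

Percent ionization = 3.02%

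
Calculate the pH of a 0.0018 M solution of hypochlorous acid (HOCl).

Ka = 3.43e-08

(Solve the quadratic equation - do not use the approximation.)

x² + Ka×x - Ka×C = 0. Using quadratic formula: [H⁺] = 7.8403e-06

pH = 5.11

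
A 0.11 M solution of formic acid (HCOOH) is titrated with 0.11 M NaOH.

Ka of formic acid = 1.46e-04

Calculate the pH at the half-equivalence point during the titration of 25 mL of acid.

At half-equivalence [HA] = [A⁻], so Henderson-Hasselbalch gives pH = pKa = -log(1.46e-04) = 3.84.

pH = pKa = 3.84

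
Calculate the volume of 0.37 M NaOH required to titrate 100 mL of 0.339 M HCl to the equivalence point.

At equivalence: moles acid = moles base. moles HCl = 0.339 × 100/1000 = 0.0339 mol. V_base = moles / 0.37 × 1000 = 91.6 mL.

V_{base} = 91.6 mL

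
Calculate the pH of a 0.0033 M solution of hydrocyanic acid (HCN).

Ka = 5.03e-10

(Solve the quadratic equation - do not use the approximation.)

x² + Ka×x - Ka×C = 0. Using quadratic formula: [H⁺] = 1.2881e-06

pH = 5.89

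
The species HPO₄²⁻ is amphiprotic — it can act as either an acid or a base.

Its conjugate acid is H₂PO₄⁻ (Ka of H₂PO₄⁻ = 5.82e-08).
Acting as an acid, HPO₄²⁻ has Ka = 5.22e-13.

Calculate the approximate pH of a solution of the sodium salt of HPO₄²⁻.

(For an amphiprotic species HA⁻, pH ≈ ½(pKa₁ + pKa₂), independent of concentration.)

pKa₁ = -log(5.82e-08) = 7.24; pKa₂ = -log(5.22e-13) = 12.28. For an amphiprotic species, pH ≈ ½(pKa₁ + pKa₂) = ½(7.24 + 12.28) = 9.76.

pH = 9.76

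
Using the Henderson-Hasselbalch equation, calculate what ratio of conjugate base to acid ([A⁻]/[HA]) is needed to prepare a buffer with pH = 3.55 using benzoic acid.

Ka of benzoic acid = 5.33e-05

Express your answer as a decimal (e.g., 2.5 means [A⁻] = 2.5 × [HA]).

pKa = -log(5.33e-05) = 4.2733. pH = pKa + log([A⁻]/[HA]), so log([A⁻]/[HA]) = pH − pKa = 3.55 − 4.2733 = -0.7233. [A⁻]/[HA] = 10^(-0.7233) = 0.189

[A⁻]/[HA] = 0.189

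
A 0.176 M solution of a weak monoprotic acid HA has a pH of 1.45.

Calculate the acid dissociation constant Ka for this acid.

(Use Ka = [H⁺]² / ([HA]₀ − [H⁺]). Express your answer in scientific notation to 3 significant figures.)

[H⁺] = 10^(−pH) = 10^(−1.45) = 3.548e-02 M. For HA ⇌ H⁺ + A⁻, Ka = [H⁺][A⁻]/[HA] = [H⁺]² / ([HA]₀ − [H⁺]) = (3.548e-02)² / (0.176 − 3.548e-02) = 8.96e-03.

K_a = 8.96e-03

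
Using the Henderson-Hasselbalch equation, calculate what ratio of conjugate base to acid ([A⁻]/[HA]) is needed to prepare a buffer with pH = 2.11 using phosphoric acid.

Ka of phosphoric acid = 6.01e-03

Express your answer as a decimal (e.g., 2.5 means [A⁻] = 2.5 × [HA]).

pKa = -log(6.01e-03) = 2.2211. pH = pKa + log([A⁻]/[HA]), so log([A⁻]/[HA]) = pH − pKa = 2.11 − 2.2211 = -0.1111. [A⁻]/[HA] = 10^(-0.1111) = 0.774

[A⁻]/[HA] = 0.774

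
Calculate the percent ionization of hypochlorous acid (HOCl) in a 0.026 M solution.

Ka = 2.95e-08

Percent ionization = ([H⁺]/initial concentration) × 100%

Using Ka equilibrium: x² + Ka×x - Ka×C = 0. Solving: [H⁺] = 2.7680e-05. Percent = (2.7680e-05/0.026) × 100

Percent ionization = 0.106%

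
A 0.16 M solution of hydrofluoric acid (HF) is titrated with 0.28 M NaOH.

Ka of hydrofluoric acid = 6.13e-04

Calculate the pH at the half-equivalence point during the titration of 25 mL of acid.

At half-equivalence [HA] = [A⁻], so Henderson-Hasselbalch gives pH = pKa = -log(6.13e-04) = 3.21.

pH = pKa = 3.21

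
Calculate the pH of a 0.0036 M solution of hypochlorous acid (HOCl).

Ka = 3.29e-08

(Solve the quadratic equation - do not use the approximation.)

x² + Ka×x - Ka×C = 0. Using quadratic formula: [H⁺] = 1.0867e-05

pH = 4.96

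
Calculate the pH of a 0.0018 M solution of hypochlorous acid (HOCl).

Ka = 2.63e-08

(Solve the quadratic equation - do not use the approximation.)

x² + Ka×x - Ka×C = 0. Using quadratic formula: [H⁺] = 6.8673e-06

pH = 5.16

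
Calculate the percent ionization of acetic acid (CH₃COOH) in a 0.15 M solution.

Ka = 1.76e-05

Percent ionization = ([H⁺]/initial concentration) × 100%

Using Ka equilibrium: x² + Ka×x - Ka×C = 0. Solving: [H⁺] = 1.6160e-03. Percent = (1.6160e-03/0.15) × 100

Percent ionization = 1.08%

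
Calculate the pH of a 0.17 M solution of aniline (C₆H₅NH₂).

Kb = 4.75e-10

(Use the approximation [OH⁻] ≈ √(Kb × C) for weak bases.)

[OH⁻] = √(Kb × C) = √(4.75e-10 × 0.17) = 8.9861e-06. pOH = 5.05, pH = 14 - pOH

pH = 8.95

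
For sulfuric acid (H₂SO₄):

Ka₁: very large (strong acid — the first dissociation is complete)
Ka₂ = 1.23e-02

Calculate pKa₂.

pKa₂ = -log(Ka₂) = -log(1.23e-02) = 1.91.

pK_{a2} = 1.91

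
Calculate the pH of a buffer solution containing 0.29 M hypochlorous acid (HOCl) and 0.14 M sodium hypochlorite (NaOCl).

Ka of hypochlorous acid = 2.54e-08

pKa = -log(2.54e-08) = 7.60. pH = pKa + log([A⁻]/[HA]) = 7.60 + log(0.14/0.29)

pH = 7.28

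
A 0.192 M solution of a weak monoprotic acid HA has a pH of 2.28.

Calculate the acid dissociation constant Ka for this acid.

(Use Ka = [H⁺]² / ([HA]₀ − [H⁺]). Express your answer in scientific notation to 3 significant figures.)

[H⁺] = 10^(−pH) = 10^(−2.28) = 5.248e-03 M. For HA ⇌ H⁺ + A⁻, Ka = [H⁺][A⁻]/[HA] = [H⁺]² / ([HA]₀ − [H⁺]) = (5.248e-03)² / (0.192 − 5.248e-03) = 1.47e-04.

K_a = 1.47e-04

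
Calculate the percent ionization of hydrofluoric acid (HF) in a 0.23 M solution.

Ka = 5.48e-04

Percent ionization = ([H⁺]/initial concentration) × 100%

Using Ka equilibrium: x² + Ka×x - Ka×C = 0. Solving: [H⁺] = 1.0956e-02. Percent = (1.0956e-02/0.23) × 100

Percent ionization = 4.76%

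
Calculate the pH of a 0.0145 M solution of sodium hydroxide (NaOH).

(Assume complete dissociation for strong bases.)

[OH⁻] = 0.0145 M for strong base. pOH = -log[OH⁻] = 1.84, pH = 14 - pOH

pH = 12.16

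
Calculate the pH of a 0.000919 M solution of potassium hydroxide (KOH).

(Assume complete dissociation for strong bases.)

[OH⁻] = 0.000919 M for strong base. pOH = -log[OH⁻] = 3.04, pH = 14 - pOH

pH = 10.96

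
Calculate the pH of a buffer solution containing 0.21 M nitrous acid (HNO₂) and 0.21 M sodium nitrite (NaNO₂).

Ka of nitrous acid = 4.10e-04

pKa = -log(4.10e-04) = 3.39. pH = pKa + log([A⁻]/[HA]) = 3.39 + log(0.21/0.21)

pH = 3.39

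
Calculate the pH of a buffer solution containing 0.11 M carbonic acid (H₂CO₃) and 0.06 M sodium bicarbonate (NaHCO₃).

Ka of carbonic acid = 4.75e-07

pKa = -log(4.75e-07) = 6.32. pH = pKa + log([A⁻]/[HA]) = 6.32 + log(0.06/0.11)

pH = 6.06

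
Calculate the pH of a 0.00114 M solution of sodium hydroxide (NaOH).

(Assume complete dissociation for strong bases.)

[OH⁻] = 0.00114 M for strong base. pOH = -log[OH⁻] = 2.94, pH = 14 - pOH

pH = 11.06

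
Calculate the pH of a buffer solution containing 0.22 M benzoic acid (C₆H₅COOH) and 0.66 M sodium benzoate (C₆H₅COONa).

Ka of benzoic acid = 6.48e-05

pKa = -log(6.48e-05) = 4.19. pH = pKa + log([A⁻]/[HA]) = 4.19 + log(0.66/0.22)

pH = 4.67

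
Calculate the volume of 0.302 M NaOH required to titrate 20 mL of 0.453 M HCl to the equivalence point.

At equivalence: moles acid = moles base. moles HCl = 0.453 × 20/1000 = 0.00906 mol. V_base = moles / 0.302 × 1000 = 30.0 mL.

V_{base} = 30.0 mL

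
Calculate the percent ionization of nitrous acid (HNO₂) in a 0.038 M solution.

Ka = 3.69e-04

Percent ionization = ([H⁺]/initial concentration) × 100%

Using Ka equilibrium: x² + Ka×x - Ka×C = 0. Solving: [H⁺] = 3.5646e-03. Percent = (3.5646e-03/0.038) × 100

Percent ionization = 9.38%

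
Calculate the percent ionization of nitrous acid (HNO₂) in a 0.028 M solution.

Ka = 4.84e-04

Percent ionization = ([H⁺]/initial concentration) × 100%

Using Ka equilibrium: x² + Ka×x - Ka×C = 0. Solving: [H⁺] = 3.4472e-03. Percent = (3.4472e-03/0.028) × 100

Percent ionization = 12.3%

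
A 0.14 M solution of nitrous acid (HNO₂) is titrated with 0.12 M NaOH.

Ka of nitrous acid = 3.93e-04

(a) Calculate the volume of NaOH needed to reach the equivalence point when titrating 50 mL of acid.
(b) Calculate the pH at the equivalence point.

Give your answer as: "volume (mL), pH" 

moles acid = 0.14 × 50/1000 = 0.007 mol; V_base = moles/0.12 × 1000 = 58.3 mL. At equivalence only the conjugate base is present: [A⁻] = 0.007/0.108 = 6.4615e-02 M. Kb = Kw/Ka = 2.54e-11; [OH⁻] = √(Kb × [A⁻]) = 1.2822e-06; pOH = 5.89; pH = 14 - pOH = 8.11.

V = 58.3 mL, pH = 8.11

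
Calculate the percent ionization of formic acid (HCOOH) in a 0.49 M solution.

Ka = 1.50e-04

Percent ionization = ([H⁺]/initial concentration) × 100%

Using Ka equilibrium: x² + Ka×x - Ka×C = 0. Solving: [H⁺] = 8.4985e-03. Percent = (8.4985e-03/0.49) × 100

Percent ionization = 1.73%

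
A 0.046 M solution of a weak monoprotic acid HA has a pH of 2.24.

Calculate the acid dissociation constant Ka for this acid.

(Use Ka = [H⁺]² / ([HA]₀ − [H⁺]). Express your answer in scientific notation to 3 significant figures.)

[H⁺] = 10^(−pH) = 10^(−2.24) = 5.754e-03 M. For HA ⇌ H⁺ + A⁻, Ka = [H⁺][A⁻]/[HA] = [H⁺]² / ([HA]₀ − [H⁺]) = (5.754e-03)² / (0.046 − 5.754e-03) = 8.23e-04.

K_a = 8.23e-04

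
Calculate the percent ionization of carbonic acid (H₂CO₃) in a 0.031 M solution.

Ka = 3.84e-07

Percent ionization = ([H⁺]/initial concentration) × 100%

Using Ka equilibrium: x² + Ka×x - Ka×C = 0. Solving: [H⁺] = 1.0891e-04. Percent = (1.0891e-04/0.031) × 100

Percent ionization = 0.351%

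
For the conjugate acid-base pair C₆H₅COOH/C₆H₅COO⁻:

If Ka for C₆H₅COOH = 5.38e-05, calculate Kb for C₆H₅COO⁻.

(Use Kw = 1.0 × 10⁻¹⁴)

For a conjugate pair Ka × Kb = Kw, so Kb = Kw/Ka = 1.0 × 10⁻¹⁴ / 5.38e-05 = 1.86e-10.

K_b = 1.86e-10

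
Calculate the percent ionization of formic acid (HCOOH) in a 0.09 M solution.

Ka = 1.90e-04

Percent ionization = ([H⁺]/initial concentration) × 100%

Using Ka equilibrium: x² + Ka×x - Ka×C = 0. Solving: [H⁺] = 4.0413e-03. Percent = (4.0413e-03/0.09) × 100

Percent ionization = 4.49%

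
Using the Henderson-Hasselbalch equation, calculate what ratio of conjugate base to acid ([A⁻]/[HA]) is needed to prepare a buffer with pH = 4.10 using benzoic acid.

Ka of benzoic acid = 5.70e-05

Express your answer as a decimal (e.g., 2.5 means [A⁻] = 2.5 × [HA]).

pKa = -log(5.70e-05) = 4.2441. pH = pKa + log([A⁻]/[HA]), so log([A⁻]/[HA]) = pH − pKa = 4.10 − 4.2441 = -0.1441. [A⁻]/[HA] = 10^(-0.1441) = 0.718

[A⁻]/[HA] = 0.718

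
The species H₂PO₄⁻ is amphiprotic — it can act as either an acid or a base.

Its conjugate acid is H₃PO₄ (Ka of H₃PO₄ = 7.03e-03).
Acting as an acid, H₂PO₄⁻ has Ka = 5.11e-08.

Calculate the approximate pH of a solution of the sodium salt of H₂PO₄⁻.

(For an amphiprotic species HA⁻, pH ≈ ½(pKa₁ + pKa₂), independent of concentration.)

pKa₁ = -log(7.03e-03) = 2.15; pKa₂ = -log(5.11e-08) = 7.29. For an amphiprotic species, pH ≈ ½(pKa₁ + pKa₂) = ½(2.15 + 7.29) = 4.72.

pH = 4.72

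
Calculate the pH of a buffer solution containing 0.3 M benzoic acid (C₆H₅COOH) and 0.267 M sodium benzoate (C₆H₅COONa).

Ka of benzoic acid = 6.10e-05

pKa = -log(6.10e-05) = 4.21. pH = pKa + log([A⁻]/[HA]) = 4.21 + log(0.267/0.3)

pH = 4.16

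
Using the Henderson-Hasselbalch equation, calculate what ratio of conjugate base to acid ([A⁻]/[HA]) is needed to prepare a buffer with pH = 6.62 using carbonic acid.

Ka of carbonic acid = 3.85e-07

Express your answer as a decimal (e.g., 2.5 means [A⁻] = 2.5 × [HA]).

pKa = -log(3.85e-07) = 6.4145. pH = pKa + log([A⁻]/[HA]), so log([A⁻]/[HA]) = pH − pKa = 6.62 − 6.4145 = 0.2055. [A⁻]/[HA] = 10^(0.2055) = 1.60

[A⁻]/[HA] = 1.60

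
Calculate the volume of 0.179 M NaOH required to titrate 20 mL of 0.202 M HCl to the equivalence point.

At equivalence: moles acid = moles base. moles HCl = 0.202 × 20/1000 = 0.00404 mol. V_base = moles / 0.179 × 1000 = 22.6 mL.

V_{base} = 22.6 mL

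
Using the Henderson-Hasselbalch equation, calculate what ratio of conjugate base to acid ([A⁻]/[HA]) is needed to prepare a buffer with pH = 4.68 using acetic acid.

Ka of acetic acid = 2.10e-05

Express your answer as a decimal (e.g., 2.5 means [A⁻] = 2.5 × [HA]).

pKa = -log(2.10e-05) = 4.6778. pH = pKa + log([A⁻]/[HA]), so log([A⁻]/[HA]) = pH − pKa = 4.68 − 4.6778 = 0.0022. [A⁻]/[HA] = 10^(0.0022) = 1.01

[A⁻]/[HA] = 1.01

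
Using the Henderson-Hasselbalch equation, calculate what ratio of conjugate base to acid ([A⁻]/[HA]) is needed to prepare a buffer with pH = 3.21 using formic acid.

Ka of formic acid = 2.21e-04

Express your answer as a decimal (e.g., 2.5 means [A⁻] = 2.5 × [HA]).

pKa = -log(2.21e-04) = 3.6556. pH = pKa + log([A⁻]/[HA]), so log([A⁻]/[HA]) = pH − pKa = 3.21 − 3.6556 = -0.4456. [A⁻]/[HA] = 10^(-0.4456) = 0.358

[A⁻]/[HA] = 0.358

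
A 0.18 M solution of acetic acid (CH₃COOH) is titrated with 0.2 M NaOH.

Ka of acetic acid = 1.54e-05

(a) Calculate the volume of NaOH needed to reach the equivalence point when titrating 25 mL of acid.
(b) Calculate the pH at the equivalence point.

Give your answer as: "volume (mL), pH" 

moles acid = 0.18 × 25/1000 = 0.0045 mol; V_base = moles/0.2 × 1000 = 22.5 mL. At equivalence only the conjugate base is present: [A⁻] = 0.0045/0.048 = 9.4737e-02 M. Kb = Kw/Ka = 6.49e-10; [OH⁻] = √(Kb × [A⁻]) = 7.8433e-06; pOH = 5.11; pH = 14 - pOH = 8.89.

V = 22.5 mL, pH = 8.89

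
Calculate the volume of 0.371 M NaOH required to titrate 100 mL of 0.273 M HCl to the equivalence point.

At equivalence: moles acid = moles base. moles HCl = 0.273 × 100/1000 = 0.0273 mol. V_base = moles / 0.371 × 1000 = 73.6 mL.

V_{base} = 73.6 mL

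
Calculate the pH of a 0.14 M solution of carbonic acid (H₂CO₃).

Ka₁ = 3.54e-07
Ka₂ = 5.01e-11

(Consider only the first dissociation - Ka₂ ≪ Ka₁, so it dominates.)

First dissociation dominates. From Ka₁ = [H⁺][HA⁻]/[H₂A], x² + Ka₁·x − Ka₁·C = 0 with C = 0.14 M and Ka₁ = 3.54e-07. Solving: [H⁺] = (−Ka₁ + √(Ka₁² + 4·Ka₁·C)) / 2 = 2.2244e-04 M. pH = -log(2.2244e-04) = 3.65.

pH = 3.65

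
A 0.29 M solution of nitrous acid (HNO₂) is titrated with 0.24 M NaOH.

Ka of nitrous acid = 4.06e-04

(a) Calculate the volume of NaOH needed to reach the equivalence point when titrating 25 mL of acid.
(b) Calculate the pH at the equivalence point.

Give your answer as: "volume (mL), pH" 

moles acid = 0.29 × 25/1000 = 0.00725 mol; V_base = moles/0.24 × 1000 = 30.2 mL. At equivalence only the conjugate base is present: [A⁻] = 0.00725/0.055 = 1.3132e-01 M. Kb = Kw/Ka = 2.46e-11; [OH⁻] = √(Kb × [A⁻]) = 1.7985e-06; pOH = 5.75; pH = 14 - pOH = 8.25.

V = 30.2 mL, pH = 8.25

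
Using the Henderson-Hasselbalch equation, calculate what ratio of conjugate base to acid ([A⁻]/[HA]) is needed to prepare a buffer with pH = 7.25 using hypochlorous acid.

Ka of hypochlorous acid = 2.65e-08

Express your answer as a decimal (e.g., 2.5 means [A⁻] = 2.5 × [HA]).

pKa = -log(2.65e-08) = 7.5768. pH = pKa + log([A⁻]/[HA]), so log([A⁻]/[HA]) = pH − pKa = 7.25 − 7.5768 = -0.3268. [A⁻]/[HA] = 10^(-0.3268) = 0.471

[A⁻]/[HA] = 0.471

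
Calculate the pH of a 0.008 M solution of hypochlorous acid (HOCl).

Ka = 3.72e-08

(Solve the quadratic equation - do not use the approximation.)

x² + Ka×x - Ka×C = 0. Using quadratic formula: [H⁺] = 1.7232e-05

pH = 4.76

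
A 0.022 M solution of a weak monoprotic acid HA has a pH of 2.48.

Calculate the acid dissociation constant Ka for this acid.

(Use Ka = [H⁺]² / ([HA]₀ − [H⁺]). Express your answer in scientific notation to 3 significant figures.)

[H⁺] = 10^(−pH) = 10^(−2.48) = 3.311e-03 M. For HA ⇌ H⁺ + A⁻, Ka = [H⁺][A⁻]/[HA] = [H⁺]² / ([HA]₀ − [H⁺]) = (3.311e-03)² / (0.022 − 3.311e-03) = 5.87e-04.

K_a = 5.87e-04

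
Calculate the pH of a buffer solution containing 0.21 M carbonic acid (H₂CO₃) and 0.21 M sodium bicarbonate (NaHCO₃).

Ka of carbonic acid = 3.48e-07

pKa = -log(3.48e-07) = 6.46. pH = pKa + log([A⁻]/[HA]) = 6.46 + log(0.21/0.21)

pH = 6.46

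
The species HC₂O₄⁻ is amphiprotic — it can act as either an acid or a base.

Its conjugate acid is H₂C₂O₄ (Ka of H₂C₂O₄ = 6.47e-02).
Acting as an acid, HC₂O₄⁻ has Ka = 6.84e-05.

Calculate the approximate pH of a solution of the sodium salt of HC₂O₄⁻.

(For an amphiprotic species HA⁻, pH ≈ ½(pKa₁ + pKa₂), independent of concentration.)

pKa₁ = -log(6.47e-02) = 1.19; pKa₂ = -log(6.84e-05) = 4.16. For an amphiprotic species, pH ≈ ½(pKa₁ + pKa₂) = ½(1.19 + 4.16) = 2.68.

pH = 2.68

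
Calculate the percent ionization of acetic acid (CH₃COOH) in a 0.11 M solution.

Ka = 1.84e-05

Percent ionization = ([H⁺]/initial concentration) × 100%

Using Ka equilibrium: x² + Ka×x - Ka×C = 0. Solving: [H⁺] = 1.4135e-03. Percent = (1.4135e-03/0.11) × 100

Percent ionization = 1.29%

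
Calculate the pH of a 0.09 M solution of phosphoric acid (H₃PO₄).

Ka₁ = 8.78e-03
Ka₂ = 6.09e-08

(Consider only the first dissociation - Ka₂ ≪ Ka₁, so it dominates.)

First dissociation dominates. From Ka₁ = [H⁺][HA⁻]/[H₂A], x² + Ka₁·x − Ka₁·C = 0 with C = 0.09 M and Ka₁ = 8.78e-03. Solving: [H⁺] = (−Ka₁ + √(Ka₁² + 4·Ka₁·C)) / 2 = 2.4061e-02 M. pH = -log(2.4061e-02) = 1.62.

pH = 1.62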